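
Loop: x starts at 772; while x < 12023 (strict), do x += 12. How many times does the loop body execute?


Step 1: x goes from 772 toward 12023 by 12; the body runs while x<12023, so iterations = ceil((bound-start)/step)
Step 2: Distance=11251
Step 3: ceil(11251/12)=938

938


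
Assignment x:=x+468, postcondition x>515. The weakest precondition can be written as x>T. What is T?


Formula: wp(x:=E, P) = P[E/x] (substitute E for x in postcondition)
Step 1: Postcondition: x>515
Step 2: Substitute x+468 for x: x+468>515
Step 3: Solve for x: x > 515-468 = 47

47


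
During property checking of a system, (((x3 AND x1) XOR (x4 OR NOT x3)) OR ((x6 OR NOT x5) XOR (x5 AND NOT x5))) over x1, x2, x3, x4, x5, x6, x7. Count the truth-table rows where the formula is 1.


Formula: (((x3 AND x1) XOR (x4 OR NOT x3)) OR ((x6 OR NOT x5) XOR (x5 AND NOT x5))) over 7 vars (128 rows)
Evaluate each row (x1, x2, x3, x4, x5, x6, x7 as bits, MSB first):
  row 0 [0000000]: (((0 AND 0) XOR (0 OR NOT 0)) OR ((0 OR NOT 0) XOR (0 AND NOT 0))) -> 1
  row 1 [0000001]: (((0 AND 0) XOR (0 OR NOT 0)) OR ((0 OR NOT 0) XOR (0 AND NOT 0))) -> 1
  row 2 [0000010]: (((0 AND 0) XOR (0 OR NOT 0)) OR ((1 OR NOT 0) XOR (0 AND NOT 0))) -> 1
  row 3 [0000011]: (((0 AND 0) XOR (0 OR NOT 0)) OR ((1 OR NOT 0) XOR (0 AND NOT 0))) -> 1
  row 4 [0000100]: (((0 AND 0) XOR (0 OR NOT 0)) OR ((0 OR NOT 1) XOR (1 AND NOT 1))) -> 1
  (every remaining row is evaluated the same way; all 128 results are listed next)
Full result column, 8 rows per line (x1,x2,x3,x4 fixed per line; x5,x6,x7 runs 000..111 left to right):
  rows 0-7 [x1,x2,x3,x4=0000]: 11111111  (ones: 8)
  rows 8-15 [x1,x2,x3,x4=0001]: 11111111  (ones: 8)
  rows 16-23 [x1,x2,x3,x4=0010]: 11110011  (ones: 6)
  rows 24-31 [x1,x2,x3,x4=0011]: 11111111  (ones: 8)
  rows 32-39 [x1,x2,x3,x4=0100]: 11111111  (ones: 8)
  rows 40-47 [x1,x2,x3,x4=0101]: 11111111  (ones: 8)
  rows 48-55 [x1,x2,x3,x4=0110]: 11110011  (ones: 6)
  rows 56-63 [x1,x2,x3,x4=0111]: 11111111  (ones: 8)
  rows 64-71 [x1,x2,x3,x4=1000]: 11111111  (ones: 8)
  rows 72-79 [x1,x2,x3,x4=1001]: 11111111  (ones: 8)
  rows 80-87 [x1,x2,x3,x4=1010]: 11111111  (ones: 8)
  rows 88-95 [x1,x2,x3,x4=1011]: 11110011  (ones: 6)
  rows 96-103 [x1,x2,x3,x4=1100]: 11111111  (ones: 8)
  rows 104-111 [x1,x2,x3,x4=1101]: 11111111  (ones: 8)
  rows 112-119 [x1,x2,x3,x4=1110]: 11111111  (ones: 8)
  rows 120-127 [x1,x2,x3,x4=1111]: 11110011  (ones: 6)
Count of 1-rows = 8+8+6+8+8+8+6+8+8+8+8+6+8+8+8+6 = 120

120


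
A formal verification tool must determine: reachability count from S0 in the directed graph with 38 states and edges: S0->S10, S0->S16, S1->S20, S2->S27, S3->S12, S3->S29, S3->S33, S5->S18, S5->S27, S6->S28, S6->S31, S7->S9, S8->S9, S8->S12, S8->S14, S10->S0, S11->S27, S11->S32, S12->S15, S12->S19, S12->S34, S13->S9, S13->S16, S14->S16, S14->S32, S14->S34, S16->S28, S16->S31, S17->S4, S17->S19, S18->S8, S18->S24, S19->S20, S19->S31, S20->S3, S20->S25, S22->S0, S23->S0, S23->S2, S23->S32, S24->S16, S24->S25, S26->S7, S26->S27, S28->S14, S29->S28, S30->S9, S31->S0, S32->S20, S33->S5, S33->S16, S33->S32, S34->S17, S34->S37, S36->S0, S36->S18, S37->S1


BFS from S0:
  layer 0: {S0}
  layer 1: {S10, S16}
  layer 2: {S28, S31}
  layer 3: {S14}
  layer 4: {S32, S34}
  layer 5: {S17, S20, S37}
  layer 6: {S1, S3, S4, S19, S25}
  layer 7: {S12, S29, S33}
  layer 8: {S5, S15}
  layer 9: {S18, S27}
  layer 10: {S8, S24}
  layer 11: {S9}
Reachable set: {S0, S1, S3, S4, S5, S8, S9, S10, S12, S14, S15, S16, S17, S18, S19, S20, S24, S25, S27, S28, S29, S31, S32, S33, S34, S37}
Count = 26

26


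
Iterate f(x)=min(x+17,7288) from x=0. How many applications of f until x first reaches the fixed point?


Step 1: x=0, cap=7288, increment=17
Step 2: x grows by 17 each step until capped at 7288; fixed point is x=7288
Step 3: iterations = ceil(7288/17) = 429

429


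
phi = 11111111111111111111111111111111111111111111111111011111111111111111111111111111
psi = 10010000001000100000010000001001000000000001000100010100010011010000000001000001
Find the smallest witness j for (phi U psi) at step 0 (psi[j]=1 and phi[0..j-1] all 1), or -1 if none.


(phi U psi) at 0: need smallest j with psi[j]=1 and phi[i]=1 for all i in [0,j).
Scan from step 0:
  step 0: psi=1 and phi held for [0,0) -> witness found
Witness step = 0

0


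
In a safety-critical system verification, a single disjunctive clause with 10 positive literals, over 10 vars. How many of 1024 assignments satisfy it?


Step 1: Total=2^10=1024
Step 2: Unsat when all 10 false: 2^0=1
Step 3: Sat=1024-1=1023

1023


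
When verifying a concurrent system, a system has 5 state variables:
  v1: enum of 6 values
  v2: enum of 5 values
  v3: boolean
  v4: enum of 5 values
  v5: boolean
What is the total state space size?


State space = product of domain sizes of all variables.
Domain sizes:
  v1 (enum of 6 values): 6
  v2 (enum of 5 values): 5
  v3 (boolean): 2
  v4 (enum of 5 values): 5
  v5 (boolean): 2
Product = 6 * 5 * 2 * 5 * 2 = 600

600


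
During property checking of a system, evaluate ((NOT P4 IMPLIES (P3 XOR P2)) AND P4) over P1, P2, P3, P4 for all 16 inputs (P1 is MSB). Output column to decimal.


Formula: ((NOT P4 IMPLIES (P3 XOR P2)) AND P4) over P1, P2, P3, P4 (16 rows)
Evaluate each row (bits = P1,P2,P3,P4, MSB first):
  row 0 [0000]: ((NOT 0 IMPLIES (0 XOR 0)) AND 0) -> 0
  row 1 [0001]: ((NOT 1 IMPLIES (0 XOR 0)) AND 1) -> 1
  row 2 [0010]: ((NOT 0 IMPLIES (1 XOR 0)) AND 0) -> 0
  row 3 [0011]: ((NOT 1 IMPLIES (1 XOR 0)) AND 1) -> 1
  row 4 [0100]: ((NOT 0 IMPLIES (0 XOR 1)) AND 0) -> 0
  row 5 [0101]: ((NOT 1 IMPLIES (0 XOR 1)) AND 1) -> 1
  row 6 [0110]: ((NOT 0 IMPLIES (1 XOR 1)) AND 0) -> 0
  row 7 [0111]: ((NOT 1 IMPLIES (1 XOR 1)) AND 1) -> 1
  row 8 [1000]: ((NOT 0 IMPLIES (0 XOR 0)) AND 0) -> 0
  row 9 [1001]: ((NOT 1 IMPLIES (0 XOR 0)) AND 1) -> 1
  row 10 [1010]: ((NOT 0 IMPLIES (1 XOR 0)) AND 0) -> 0
  row 11 [1011]: ((NOT 1 IMPLIES (1 XOR 0)) AND 1) -> 1
  row 12 [1100]: ((NOT 0 IMPLIES (0 XOR 1)) AND 0) -> 0
  row 13 [1101]: ((NOT 1 IMPLIES (0 XOR 1)) AND 1) -> 1
  row 14 [1110]: ((NOT 0 IMPLIES (1 XOR 1)) AND 0) -> 0
  row 15 [1111]: ((NOT 1 IMPLIES (1 XOR 1)) AND 1) -> 1
Full result column, 4 rows per line (P1,P2 fixed per line; P3,P4 runs 00..11 left to right):
  rows 0-3 [P1,P2=00]: 0101  = hex 5
  rows 4-7 [P1,P2=01]: 0101  = hex 5
  rows 8-11 [P1,P2=10]: 0101  = hex 5
  rows 12-15 [P1,P2=11]: 0101  = hex 5
Output column (row 0 .. row 15) = 0101010101010101
Output column grouped in 4s = 0101 0101 0101 0101 = 0x5555
Convert to decimal digit by digit (value = value*16 + digit):
  5 -> 5
  5*16 + 5 = 85
  85*16 + 5 = 1365
  1365*16 + 5 = 21845
Decimal = 21845

21845


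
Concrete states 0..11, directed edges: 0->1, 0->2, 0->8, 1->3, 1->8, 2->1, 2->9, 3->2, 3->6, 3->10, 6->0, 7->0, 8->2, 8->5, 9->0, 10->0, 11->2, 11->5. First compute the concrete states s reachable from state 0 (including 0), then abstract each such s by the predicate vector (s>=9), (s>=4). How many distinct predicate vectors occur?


BFS from 0:
Concrete reachable: {0, 1, 2, 3, 5, 6, 8, 9, 10}
Abstract via predicates (s>=9), (s>=4):
  (0,0) <- {0, 1, 2, 3}
  (0,1) <- {5, 6, 8}
  (1,1) <- {9, 10}
Distinct abstract states = 3

3


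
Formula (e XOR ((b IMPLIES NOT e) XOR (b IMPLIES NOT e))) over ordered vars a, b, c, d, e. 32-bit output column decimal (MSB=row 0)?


Formula: (e XOR ((b IMPLIES NOT e) XOR (b IMPLIES NOT e))) over a, b, c, d, e (32 rows)
Evaluate each row (bits = a,b,c,d,e, MSB first):
  row 0 [00000]: (0 XOR ((0 IMPLIES NOT 0) XOR (0 IMPLIES NOT 0))) -> 0
  row 1 [00001]: (1 XOR ((0 IMPLIES NOT 1) XOR (0 IMPLIES NOT 1))) -> 1
  row 2 [00010]: (0 XOR ((0 IMPLIES NOT 0) XOR (0 IMPLIES NOT 0))) -> 0
  row 3 [00011]: (1 XOR ((0 IMPLIES NOT 1) XOR (0 IMPLIES NOT 1))) -> 1
  row 4 [00100]: (0 XOR ((0 IMPLIES NOT 0) XOR (0 IMPLIES NOT 0))) -> 0
  row 5 [00101]: (1 XOR ((0 IMPLIES NOT 1) XOR (0 IMPLIES NOT 1))) -> 1
  row 6 [00110]: (0 XOR ((0 IMPLIES NOT 0) XOR (0 IMPLIES NOT 0))) -> 0
  row 7 [00111]: (1 XOR ((0 IMPLIES NOT 1) XOR (0 IMPLIES NOT 1))) -> 1
  row 8 [01000]: (0 XOR ((1 IMPLIES NOT 0) XOR (1 IMPLIES NOT 0))) -> 0
  row 9 [01001]: (1 XOR ((1 IMPLIES NOT 1) XOR (1 IMPLIES NOT 1))) -> 1
  row 10 [01010]: (0 XOR ((1 IMPLIES NOT 0) XOR (1 IMPLIES NOT 0))) -> 0
  row 11 [01011]: (1 XOR ((1 IMPLIES NOT 1) XOR (1 IMPLIES NOT 1))) -> 1
  row 12 [01100]: (0 XOR ((1 IMPLIES NOT 0) XOR (1 IMPLIES NOT 0))) -> 0
  row 13 [01101]: (1 XOR ((1 IMPLIES NOT 1) XOR (1 IMPLIES NOT 1))) -> 1
  row 14 [01110]: (0 XOR ((1 IMPLIES NOT 0) XOR (1 IMPLIES NOT 0))) -> 0
  row 15 [01111]: (1 XOR ((1 IMPLIES NOT 1) XOR (1 IMPLIES NOT 1))) -> 1
  row 16 [10000]: (0 XOR ((0 IMPLIES NOT 0) XOR (0 IMPLIES NOT 0))) -> 0
  row 17 [10001]: (1 XOR ((0 IMPLIES NOT 1) XOR (0 IMPLIES NOT 1))) -> 1
  row 18 [10010]: (0 XOR ((0 IMPLIES NOT 0) XOR (0 IMPLIES NOT 0))) -> 0
  row 19 [10011]: (1 XOR ((0 IMPLIES NOT 1) XOR (0 IMPLIES NOT 1))) -> 1
  row 20 [10100]: (0 XOR ((0 IMPLIES NOT 0) XOR (0 IMPLIES NOT 0))) -> 0
  row 21 [10101]: (1 XOR ((0 IMPLIES NOT 1) XOR (0 IMPLIES NOT 1))) -> 1
  row 22 [10110]: (0 XOR ((0 IMPLIES NOT 0) XOR (0 IMPLIES NOT 0))) -> 0
  row 23 [10111]: (1 XOR ((0 IMPLIES NOT 1) XOR (0 IMPLIES NOT 1))) -> 1
  row 24 [11000]: (0 XOR ((1 IMPLIES NOT 0) XOR (1 IMPLIES NOT 0))) -> 0
  row 25 [11001]: (1 XOR ((1 IMPLIES NOT 1) XOR (1 IMPLIES NOT 1))) -> 1
  row 26 [11010]: (0 XOR ((1 IMPLIES NOT 0) XOR (1 IMPLIES NOT 0))) -> 0
  row 27 [11011]: (1 XOR ((1 IMPLIES NOT 1) XOR (1 IMPLIES NOT 1))) -> 1
  row 28 [11100]: (0 XOR ((1 IMPLIES NOT 0) XOR (1 IMPLIES NOT 0))) -> 0
  row 29 [11101]: (1 XOR ((1 IMPLIES NOT 1) XOR (1 IMPLIES NOT 1))) -> 1
  row 30 [11110]: (0 XOR ((1 IMPLIES NOT 0) XOR (1 IMPLIES NOT 0))) -> 0
  row 31 [11111]: (1 XOR ((1 IMPLIES NOT 1) XOR (1 IMPLIES NOT 1))) -> 1
Full result column, 4 rows per line (a,b,c fixed per line; d,e runs 00..11 left to right):
  rows 0-3 [a,b,c=000]: 0101  = hex 5
  rows 4-7 [a,b,c=001]: 0101  = hex 5
  rows 8-11 [a,b,c=010]: 0101  = hex 5
  rows 12-15 [a,b,c=011]: 0101  = hex 5
  rows 16-19 [a,b,c=100]: 0101  = hex 5
  rows 20-23 [a,b,c=101]: 0101  = hex 5
  rows 24-27 [a,b,c=110]: 0101  = hex 5
  rows 28-31 [a,b,c=111]: 0101  = hex 5
Output column (row 0 .. row 31) = 01010101010101010101010101010101
Output column grouped in 4s = 0101 0101 0101 0101 0101 0101 0101 0101 = 0x55555555
Convert to decimal digit by digit (value = value*16 + digit):
  5 -> 5
  5*16 + 5 = 85
  85*16 + 5 = 1365
  1365*16 + 5 = 21845
  21845*16 + 5 = 349525
  349525*16 + 5 = 5592405
  5592405*16 + 5 = 89478485
  89478485*16 + 5 = 1431655765
Decimal = 1431655765

1431655765


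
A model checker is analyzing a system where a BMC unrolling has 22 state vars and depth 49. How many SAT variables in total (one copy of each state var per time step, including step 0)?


BMC unrolls to depth k, creating one copy of each state var for steps 0..k.
Step count = 49 + 1 = 50 (steps 0 through 49)
Vars per step = 22
Total = 22 * 50 = 1100

1100


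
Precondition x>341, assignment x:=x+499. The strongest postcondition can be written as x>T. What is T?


Formula: sp(P, x:=E) = exists old_x. (x = E[old_x/x]) AND P[old_x/x] (old_x is the value of x before the assignment; eliminate old_x by solving x = E[old_x/x] for old_x)
Step 1: Precondition P: x>341, i.e. old_x > 341
Step 2: Assignment gives x = old_x + 499, so old_x = x - 499
Step 3: Substitute into P: x - 499 > 341
Step 4: Simplify: x > 341+499 = 840

840


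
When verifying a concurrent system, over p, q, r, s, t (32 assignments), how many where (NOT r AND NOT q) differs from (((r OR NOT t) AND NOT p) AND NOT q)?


F1 = (NOT r AND NOT q)
F2 = (((r OR NOT t) AND NOT p) AND NOT q)
Evaluate both on each of 32 rows (bits = p,q,r,s,t):
  row 0 [00000]: F1=1 F2=1 -> 0
  row 1 [00001]: F1=1 F2=0 (differ) -> 1
  row 2 [00010]: F1=1 F2=1 -> 0
  row 3 [00011]: F1=1 F2=0 (differ) -> 1
  row 4 [00100]: F1=0 F2=1 (differ) -> 1
  row 5 [00101]: F1=0 F2=1 (differ) -> 1
  row 6 [00110]: F1=0 F2=1 (differ) -> 1
  row 7 [00111]: F1=0 F2=1 (differ) -> 1
  row 8 [01000]: F1=0 F2=0 -> 0
  row 9 [01001]: F1=0 F2=0 -> 0
  row 10 [01010]: F1=0 F2=0 -> 0
  row 11 [01011]: F1=0 F2=0 -> 0
  row 12 [01100]: F1=0 F2=0 -> 0
  row 13 [01101]: F1=0 F2=0 -> 0
  row 14 [01110]: F1=0 F2=0 -> 0
  row 15 [01111]: F1=0 F2=0 -> 0
  row 16 [10000]: F1=1 F2=0 (differ) -> 1
  row 17 [10001]: F1=1 F2=0 (differ) -> 1
  row 18 [10010]: F1=1 F2=0 (differ) -> 1
  row 19 [10011]: F1=1 F2=0 (differ) -> 1
  row 20 [10100]: F1=0 F2=0 -> 0
  row 21 [10101]: F1=0 F2=0 -> 0
  row 22 [10110]: F1=0 F2=0 -> 0
  row 23 [10111]: F1=0 F2=0 -> 0
  row 24 [11000]: F1=0 F2=0 -> 0
  row 25 [11001]: F1=0 F2=0 -> 0
  row 26 [11010]: F1=0 F2=0 -> 0
  row 27 [11011]: F1=0 F2=0 -> 0
  row 28 [11100]: F1=0 F2=0 -> 0
  row 29 [11101]: F1=0 F2=0 -> 0
  row 30 [11110]: F1=0 F2=0 -> 0
  row 31 [11111]: F1=0 F2=0 -> 0
Full result column, 8 rows per line (p,q fixed per line; r,s,t runs 000..111 left to right):
  rows 0-7 [p,q=00]: 01011111  (ones: 6)
  rows 8-15 [p,q=01]: 00000000  (ones: 0)
  rows 16-23 [p,q=10]: 11110000  (ones: 4)
  rows 24-31 [p,q=11]: 00000000  (ones: 0)
Disagreements = 6+0+4+0 = 10

10


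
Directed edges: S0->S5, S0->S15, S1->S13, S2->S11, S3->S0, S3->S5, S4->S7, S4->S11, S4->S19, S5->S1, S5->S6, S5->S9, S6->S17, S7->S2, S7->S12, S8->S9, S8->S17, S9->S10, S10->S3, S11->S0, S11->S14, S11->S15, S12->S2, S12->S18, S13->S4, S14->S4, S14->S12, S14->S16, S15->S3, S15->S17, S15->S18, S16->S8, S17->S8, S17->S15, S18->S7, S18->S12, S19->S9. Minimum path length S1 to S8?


BFS layer-by-layer from S1:
  dist 0: {S1}
  dist 1: {S13}
  dist 2: {S4}
  dist 3: {S7, S11, S19}
  dist 4: {S0, S2, S9, S12, S14, S15}
  dist 5: {S3, S5, S10, S16, S17, S18}
  dist 6: {S6, S8}
  -> S8 reached at distance 6
Shortest path length = 6

6


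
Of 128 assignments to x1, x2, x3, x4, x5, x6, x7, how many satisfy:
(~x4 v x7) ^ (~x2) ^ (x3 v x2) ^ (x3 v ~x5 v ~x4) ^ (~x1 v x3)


CNF with 5 clauses over 7 vars (128 assignments).
An assignment satisfies CNF iff every clause has >=1 true literal.
Check each row (bits = x1,x2,x3,x4,x5,x6,x7; clause T/F shown):
  row 0 [0000000]: clauses=TTFTT -> 0
  row 1 [0000001]: clauses=TTFTT -> 0
  row 2 [0000010]: clauses=TTFTT -> 0
  row 3 [0000011]: clauses=TTFTT -> 0
  row 4 [0000100]: clauses=TTFTT -> 0
  (every remaining row is evaluated the same way; all 128 results are listed next)
Full result column, 8 rows per line (x1,x2,x3,x4 fixed per line; x5,x6,x7 runs 000..111 left to right):
  rows 0-7 [x1,x2,x3,x4=0000]: 00000000  (ones: 0)
  rows 8-15 [x1,x2,x3,x4=0001]: 00000000  (ones: 0)
  rows 16-23 [x1,x2,x3,x4=0010]: 11111111  (ones: 8)
  rows 24-31 [x1,x2,x3,x4=0011]: 01010101  (ones: 4)
  rows 32-39 [x1,x2,x3,x4=0100]: 00000000  (ones: 0)
  rows 40-47 [x1,x2,x3,x4=0101]: 00000000  (ones: 0)
  rows 48-55 [x1,x2,x3,x4=0110]: 00000000  (ones: 0)
  rows 56-63 [x1,x2,x3,x4=0111]: 00000000  (ones: 0)
  rows 64-71 [x1,x2,x3,x4=1000]: 00000000  (ones: 0)
  rows 72-79 [x1,x2,x3,x4=1001]: 00000000  (ones: 0)
  rows 80-87 [x1,x2,x3,x4=1010]: 11111111  (ones: 8)
  rows 88-95 [x1,x2,x3,x4=1011]: 01010101  (ones: 4)
  rows 96-103 [x1,x2,x3,x4=1100]: 00000000  (ones: 0)
  rows 104-111 [x1,x2,x3,x4=1101]: 00000000  (ones: 0)
  rows 112-119 [x1,x2,x3,x4=1110]: 00000000  (ones: 0)
  rows 120-127 [x1,x2,x3,x4=1111]: 00000000  (ones: 0)
Satisfying assignments = 0+0+8+4+0+0+0+0+0+0+8+4+0+0+0+0 = 24

24


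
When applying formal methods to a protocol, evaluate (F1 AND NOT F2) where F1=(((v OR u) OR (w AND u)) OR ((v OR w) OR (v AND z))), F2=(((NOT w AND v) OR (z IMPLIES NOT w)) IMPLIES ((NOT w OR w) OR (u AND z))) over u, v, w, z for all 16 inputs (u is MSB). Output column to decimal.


F1 = (((v OR u) OR (w AND u)) OR ((v OR w) OR (v AND z)))
F2 = (((NOT w AND v) OR (z IMPLIES NOT w)) IMPLIES ((NOT w OR w) OR (u AND z)))
Counterexample to F1=>F2 is where F1=1 and F2=0.
Evaluate each row (bits = u,v,w,z, MSB first):
  row 0 [0000]: F1=0 F2=1 -> F1&~F2 -> 0
  row 1 [0001]: F1=0 F2=1 -> F1&~F2 -> 0
  row 2 [0010]: F1=1 F2=1 -> F1&~F2 -> 0
  row 3 [0011]: F1=1 F2=1 -> F1&~F2 -> 0
  row 4 [0100]: F1=1 F2=1 -> F1&~F2 -> 0
  row 5 [0101]: F1=1 F2=1 -> F1&~F2 -> 0
  row 6 [0110]: F1=1 F2=1 -> F1&~F2 -> 0
  row 7 [0111]: F1=1 F2=1 -> F1&~F2 -> 0
  row 8 [1000]: F1=1 F2=1 -> F1&~F2 -> 0
  row 9 [1001]: F1=1 F2=1 -> F1&~F2 -> 0
  row 10 [1010]: F1=1 F2=1 -> F1&~F2 -> 0
  row 11 [1011]: F1=1 F2=1 -> F1&~F2 -> 0
  row 12 [1100]: F1=1 F2=1 -> F1&~F2 -> 0
  row 13 [1101]: F1=1 F2=1 -> F1&~F2 -> 0
  row 14 [1110]: F1=1 F2=1 -> F1&~F2 -> 0
  row 15 [1111]: F1=1 F2=1 -> F1&~F2 -> 0
Full result column, 4 rows per line (u,v fixed per line; w,z runs 00..11 left to right):
  rows 0-3 [u,v=00]: 0000  = hex 0
  rows 4-7 [u,v=01]: 0000  = hex 0
  rows 8-11 [u,v=10]: 0000  = hex 0
  rows 12-15 [u,v=11]: 0000  = hex 0
Counterexample vector (row 0 .. row 15) = 0000000000000000
Output column grouped in 4s = 0000 0000 0000 0000 = 0x0000
Convert to decimal digit by digit (value = value*16 + digit):
  0 -> 0
  0*16 + 0 = 0
  0*16 + 0 = 0
  0*16 + 0 = 0
Decimal = 0

0


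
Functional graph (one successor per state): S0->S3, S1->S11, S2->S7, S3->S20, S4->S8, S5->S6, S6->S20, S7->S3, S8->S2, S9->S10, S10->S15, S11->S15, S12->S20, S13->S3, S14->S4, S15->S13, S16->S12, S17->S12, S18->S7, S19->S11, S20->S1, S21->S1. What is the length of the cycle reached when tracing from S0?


Trace from S0 until a state repeats:
  S0 -> S3 -> S20 -> S1 -> S11 -> S15 -> S13 -> S3
S3 first seen at step 1, revisited at step 7.
Cycle length = 7 - 1 = 6

6


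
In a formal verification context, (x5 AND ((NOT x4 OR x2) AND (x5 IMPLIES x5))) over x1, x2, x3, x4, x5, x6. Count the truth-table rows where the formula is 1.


Formula: (x5 AND ((NOT x4 OR x2) AND (x5 IMPLIES x5))) over 6 vars (64 rows)
Evaluate each row (x1, x2, x3, x4, x5, x6 as bits, MSB first):
  row 0 [000000]: (0 AND ((NOT 0 OR 0) AND (0 IMPLIES 0))) -> 0
  row 1 [000001]: (0 AND ((NOT 0 OR 0) AND (0 IMPLIES 0))) -> 0
  row 2 [000010]: (1 AND ((NOT 0 OR 0) AND (1 IMPLIES 1))) -> 1
  row 3 [000011]: (1 AND ((NOT 0 OR 0) AND (1 IMPLIES 1))) -> 1
  row 4 [000100]: (0 AND ((NOT 1 OR 0) AND (0 IMPLIES 0))) -> 0
  (every remaining row is evaluated the same way; all 64 results are listed next)
Full result column, 8 rows per line (x1,x2,x3 fixed per line; x4,x5,x6 runs 000..111 left to right):
  rows 0-7 [x1,x2,x3=000]: 00110000  (ones: 2)
  rows 8-15 [x1,x2,x3=001]: 00110000  (ones: 2)
  rows 16-23 [x1,x2,x3=010]: 00110011  (ones: 4)
  rows 24-31 [x1,x2,x3=011]: 00110011  (ones: 4)
  rows 32-39 [x1,x2,x3=100]: 00110000  (ones: 2)
  rows 40-47 [x1,x2,x3=101]: 00110000  (ones: 2)
  rows 48-55 [x1,x2,x3=110]: 00110011  (ones: 4)
  rows 56-63 [x1,x2,x3=111]: 00110011  (ones: 4)
Count of 1-rows = 2+2+4+4+2+2+4+4 = 24

24


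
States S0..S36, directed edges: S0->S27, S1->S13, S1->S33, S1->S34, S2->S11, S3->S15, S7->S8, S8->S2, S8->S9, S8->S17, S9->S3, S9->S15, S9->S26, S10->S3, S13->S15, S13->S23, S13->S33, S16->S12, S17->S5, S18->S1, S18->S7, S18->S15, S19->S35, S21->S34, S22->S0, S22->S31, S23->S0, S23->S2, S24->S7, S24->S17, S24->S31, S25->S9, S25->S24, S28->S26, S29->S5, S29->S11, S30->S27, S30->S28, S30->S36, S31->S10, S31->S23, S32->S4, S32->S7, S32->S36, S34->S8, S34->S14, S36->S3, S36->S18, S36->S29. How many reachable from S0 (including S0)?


BFS from S0:
  layer 0: {S0}
  layer 1: {S27}
Reachable set: {S0, S27}
Count = 2

2


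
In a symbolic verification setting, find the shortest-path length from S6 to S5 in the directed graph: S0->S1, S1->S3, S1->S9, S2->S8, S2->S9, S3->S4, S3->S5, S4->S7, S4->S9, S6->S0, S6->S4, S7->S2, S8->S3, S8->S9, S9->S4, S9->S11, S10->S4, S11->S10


BFS layer-by-layer from S6:
  dist 0: {S6}
  dist 1: {S0, S4}
  dist 2: {S1, S7, S9}
  dist 3: {S2, S3, S11}
  dist 4: {S5, S8, S10}
  -> S5 reached at distance 4
Shortest path length = 4

4


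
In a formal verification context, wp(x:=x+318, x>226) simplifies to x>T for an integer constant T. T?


Formula: wp(x:=E, P) = P[E/x] (substitute E for x in postcondition)
Step 1: Postcondition: x>226
Step 2: Substitute x+318 for x: x+318>226
Step 3: Solve for x: x > 226-318 = -92

-92


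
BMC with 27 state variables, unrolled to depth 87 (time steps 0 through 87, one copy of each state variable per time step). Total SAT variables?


BMC unrolls to depth k, creating one copy of each state var for steps 0..k.
Step count = 87 + 1 = 88 (steps 0 through 87)
Vars per step = 27
Total = 27 * 88 = 2376

2376


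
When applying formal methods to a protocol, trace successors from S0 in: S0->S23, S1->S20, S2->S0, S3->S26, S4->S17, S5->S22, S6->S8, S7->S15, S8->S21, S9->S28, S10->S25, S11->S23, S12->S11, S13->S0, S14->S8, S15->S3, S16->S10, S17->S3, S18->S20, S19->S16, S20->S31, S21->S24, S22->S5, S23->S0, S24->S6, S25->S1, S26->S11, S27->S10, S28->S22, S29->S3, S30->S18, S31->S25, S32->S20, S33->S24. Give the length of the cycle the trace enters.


Trace from S0 until a state repeats:
  S0 -> S23 -> S0
S0 first seen at step 0, revisited at step 2.
Cycle length = 2 - 0 = 2

2


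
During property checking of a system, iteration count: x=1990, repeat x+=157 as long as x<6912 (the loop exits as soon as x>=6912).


Step 1: x goes from 1990 toward 6912 by 157; the body runs while x<6912, so iterations = ceil((bound-start)/step)
Step 2: Distance=4922
Step 3: ceil(4922/157)=32

32


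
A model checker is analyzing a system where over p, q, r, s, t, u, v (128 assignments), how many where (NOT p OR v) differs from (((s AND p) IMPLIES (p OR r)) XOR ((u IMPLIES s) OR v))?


F1 = (NOT p OR v)
F2 = (((s AND p) IMPLIES (p OR r)) XOR ((u IMPLIES s) OR v))
Evaluate both on each of 128 rows (bits = p,q,r,s,t,u,v):
  row 0 [0000000]: F1=1 F2=0 (differ) -> 1
  row 1 [0000001]: F1=1 F2=0 (differ) -> 1
  row 2 [0000010]: F1=1 F2=1 -> 0
  row 3 [0000011]: F1=1 F2=0 (differ) -> 1
  row 4 [0000100]: F1=1 F2=0 (differ) -> 1
  (every remaining row is evaluated the same way; all 128 results are listed next)
Full result column, 8 rows per line (p,q,r,s fixed per line; t,u,v runs 000..111 left to right):
  rows 0-7 [p,q,r,s=0000]: 11011101  (ones: 6)
  rows 8-15 [p,q,r,s=0001]: 11111111  (ones: 8)
  rows 16-23 [p,q,r,s=0010]: 11011101  (ones: 6)
  rows 24-31 [p,q,r,s=0011]: 11111111  (ones: 8)
  rows 32-39 [p,q,r,s=0100]: 11011101  (ones: 6)
  rows 40-47 [p,q,r,s=0101]: 11111111  (ones: 8)
  rows 48-55 [p,q,r,s=0110]: 11011101  (ones: 6)
  rows 56-63 [p,q,r,s=0111]: 11111111  (ones: 8)
  rows 64-71 [p,q,r,s=1000]: 01110111  (ones: 6)
  rows 72-79 [p,q,r,s=1001]: 01010101  (ones: 4)
  rows 80-87 [p,q,r,s=1010]: 01110111  (ones: 6)
  rows 88-95 [p,q,r,s=1011]: 01010101  (ones: 4)
  rows 96-103 [p,q,r,s=1100]: 01110111  (ones: 6)
  rows 104-111 [p,q,r,s=1101]: 01010101  (ones: 4)
  rows 112-119 [p,q,r,s=1110]: 01110111  (ones: 6)
  rows 120-127 [p,q,r,s=1111]: 01010101  (ones: 4)
Disagreements = 6+8+6+8+6+8+6+8+6+4+6+4+6+4+6+4 = 96

96


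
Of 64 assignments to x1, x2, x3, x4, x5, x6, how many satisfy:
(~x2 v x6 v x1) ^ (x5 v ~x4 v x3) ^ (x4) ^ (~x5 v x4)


CNF with 4 clauses over 6 vars (64 assignments).
An assignment satisfies CNF iff every clause has >=1 true literal.
Check each row (bits = x1,x2,x3,x4,x5,x6; clause T/F shown):
  row 0 [000000]: clauses=TTFT -> 0
  row 1 [000001]: clauses=TTFT -> 0
  row 2 [000010]: clauses=TTFF -> 0
  row 3 [000011]: clauses=TTFF -> 0
  row 4 [000100]: clauses=TFTT -> 0
  (every remaining row is evaluated the same way; all 64 results are listed next)
Full result column, 8 rows per line (x1,x2,x3 fixed per line; x4,x5,x6 runs 000..111 left to right):
  rows 0-7 [x1,x2,x3=000]: 00000011  (ones: 2)
  rows 8-15 [x1,x2,x3=001]: 00001111  (ones: 4)
  rows 16-23 [x1,x2,x3=010]: 00000001  (ones: 1)
  rows 24-31 [x1,x2,x3=011]: 00000101  (ones: 2)
  rows 32-39 [x1,x2,x3=100]: 00000011  (ones: 2)
  rows 40-47 [x1,x2,x3=101]: 00001111  (ones: 4)
  rows 48-55 [x1,x2,x3=110]: 00000011  (ones: 2)
  rows 56-63 [x1,x2,x3=111]: 00001111  (ones: 4)
Satisfying assignments = 2+4+1+2+2+4+2+4 = 21

21


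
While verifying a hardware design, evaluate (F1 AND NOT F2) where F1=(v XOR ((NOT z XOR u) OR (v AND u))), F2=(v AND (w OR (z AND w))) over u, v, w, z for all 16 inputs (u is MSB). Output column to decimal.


F1 = (v XOR ((NOT z XOR u) OR (v AND u)))
F2 = (v AND (w OR (z AND w)))
Counterexample to F1=>F2 is where F1=1 and F2=0.
Evaluate each row (bits = u,v,w,z, MSB first):
  row 0 [0000]: F1=1 F2=0 -> F1&~F2 -> 1
  row 1 [0001]: F1=0 F2=0 -> F1&~F2 -> 0
  row 2 [0010]: F1=1 F2=0 -> F1&~F2 -> 1
  row 3 [0011]: F1=0 F2=0 -> F1&~F2 -> 0
  row 4 [0100]: F1=0 F2=0 -> F1&~F2 -> 0
  row 5 [0101]: F1=1 F2=0 -> F1&~F2 -> 1
  row 6 [0110]: F1=0 F2=1 -> F1&~F2 -> 0
  row 7 [0111]: F1=1 F2=1 -> F1&~F2 -> 0
  row 8 [1000]: F1=0 F2=0 -> F1&~F2 -> 0
  row 9 [1001]: F1=1 F2=0 -> F1&~F2 -> 1
  row 10 [1010]: F1=0 F2=0 -> F1&~F2 -> 0
  row 11 [1011]: F1=1 F2=0 -> F1&~F2 -> 1
  row 12 [1100]: F1=0 F2=0 -> F1&~F2 -> 0
  row 13 [1101]: F1=0 F2=0 -> F1&~F2 -> 0
  row 14 [1110]: F1=0 F2=1 -> F1&~F2 -> 0
  row 15 [1111]: F1=0 F2=1 -> F1&~F2 -> 0
Full result column, 4 rows per line (u,v fixed per line; w,z runs 00..11 left to right):
  rows 0-3 [u,v=00]: 1010  = hex A
  rows 4-7 [u,v=01]: 0100  = hex 4
  rows 8-11 [u,v=10]: 0101  = hex 5
  rows 12-15 [u,v=11]: 0000  = hex 0
Counterexample vector (row 0 .. row 15) = 1010010001010000
Output column grouped in 4s = 1010 0100 0101 0000 = 0xA450
Convert to decimal digit by digit (value = value*16 + digit):
  A -> 10
  10*16 + 4 = 164
  164*16 + 5 = 2629
  2629*16 + 0 = 42064
Decimal = 42064

42064


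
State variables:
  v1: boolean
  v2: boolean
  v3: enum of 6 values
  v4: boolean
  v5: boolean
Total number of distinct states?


State space = product of domain sizes of all variables.
Domain sizes:
  v1 (boolean): 2
  v2 (boolean): 2
  v3 (enum of 6 values): 6
  v4 (boolean): 2
  v5 (boolean): 2
Product = 2 * 2 * 6 * 2 * 2 = 96

96


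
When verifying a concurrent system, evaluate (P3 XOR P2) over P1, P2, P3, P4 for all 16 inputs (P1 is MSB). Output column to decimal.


Formula: (P3 XOR P2) over P1, P2, P3, P4 (16 rows)
Evaluate each row (bits = P1,P2,P3,P4, MSB first):
  row 0 [0000]: (0 XOR 0) -> 0
  row 1 [0001]: (0 XOR 0) -> 0
  row 2 [0010]: (1 XOR 0) -> 1
  row 3 [0011]: (1 XOR 0) -> 1
  row 4 [0100]: (0 XOR 1) -> 1
  row 5 [0101]: (0 XOR 1) -> 1
  row 6 [0110]: (1 XOR 1) -> 0
  row 7 [0111]: (1 XOR 1) -> 0
  row 8 [1000]: (0 XOR 0) -> 0
  row 9 [1001]: (0 XOR 0) -> 0
  row 10 [1010]: (1 XOR 0) -> 1
  row 11 [1011]: (1 XOR 0) -> 1
  row 12 [1100]: (0 XOR 1) -> 1
  row 13 [1101]: (0 XOR 1) -> 1
  row 14 [1110]: (1 XOR 1) -> 0
  row 15 [1111]: (1 XOR 1) -> 0
Full result column, 4 rows per line (P1,P2 fixed per line; P3,P4 runs 00..11 left to right):
  rows 0-3 [P1,P2=00]: 0011  = hex 3
  rows 4-7 [P1,P2=01]: 1100  = hex C
  rows 8-11 [P1,P2=10]: 0011  = hex 3
  rows 12-15 [P1,P2=11]: 1100  = hex C
Output column (row 0 .. row 15) = 0011110000111100
Output column grouped in 4s = 0011 1100 0011 1100 = 0x3C3C
Convert to decimal digit by digit (value = value*16 + digit):
  3 -> 3
  3*16 + 12 (C) = 60
  60*16 + 3 = 963
  963*16 + 12 (C) = 15420
Decimal = 15420

15420


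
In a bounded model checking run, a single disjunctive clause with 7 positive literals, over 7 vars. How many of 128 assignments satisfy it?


Step 1: Total=2^7=128
Step 2: Unsat when all 7 false: 2^0=1
Step 3: Sat=128-1=127

127


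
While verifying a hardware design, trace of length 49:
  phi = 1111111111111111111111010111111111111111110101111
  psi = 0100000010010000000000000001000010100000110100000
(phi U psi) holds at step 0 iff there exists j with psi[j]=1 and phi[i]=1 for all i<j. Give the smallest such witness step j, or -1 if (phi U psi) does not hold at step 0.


(phi U psi) at 0: need smallest j with psi[j]=1 and phi[i]=1 for all i in [0,j).
Scan from step 0:
  step 0: phi=1, psi=0 -> continue
  step 1: psi=1 and phi held for [0,1) -> witness found
Witness step = 1

1


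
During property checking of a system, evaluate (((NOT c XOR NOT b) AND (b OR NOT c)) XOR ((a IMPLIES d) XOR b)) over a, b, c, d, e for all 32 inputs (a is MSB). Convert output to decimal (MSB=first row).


Formula: (((NOT c XOR NOT b) AND (b OR NOT c)) XOR ((a IMPLIES d) XOR b)) over a, b, c, d, e (32 rows)
Evaluate each row (bits = a,b,c,d,e, MSB first):
  row 0 [00000]: (((NOT 0 XOR NOT 0) AND (0 OR NOT 0)) XOR ((0 IMPLIES 0) XOR 0)) -> 1
  row 1 [00001]: (((NOT 0 XOR NOT 0) AND (0 OR NOT 0)) XOR ((0 IMPLIES 0) XOR 0)) -> 1
  row 2 [00010]: (((NOT 0 XOR NOT 0) AND (0 OR NOT 0)) XOR ((0 IMPLIES 1) XOR 0)) -> 1
  row 3 [00011]: (((NOT 0 XOR NOT 0) AND (0 OR NOT 0)) XOR ((0 IMPLIES 1) XOR 0)) -> 1
  row 4 [00100]: (((NOT 1 XOR NOT 0) AND (0 OR NOT 1)) XOR ((0 IMPLIES 0) XOR 0)) -> 1
  row 5 [00101]: (((NOT 1 XOR NOT 0) AND (0 OR NOT 1)) XOR ((0 IMPLIES 0) XOR 0)) -> 1
  row 6 [00110]: (((NOT 1 XOR NOT 0) AND (0 OR NOT 1)) XOR ((0 IMPLIES 1) XOR 0)) -> 1
  row 7 [00111]: (((NOT 1 XOR NOT 0) AND (0 OR NOT 1)) XOR ((0 IMPLIES 1) XOR 0)) -> 1
  row 8 [01000]: (((NOT 0 XOR NOT 1) AND (1 OR NOT 0)) XOR ((0 IMPLIES 0) XOR 1)) -> 1
  row 9 [01001]: (((NOT 0 XOR NOT 1) AND (1 OR NOT 0)) XOR ((0 IMPLIES 0) XOR 1)) -> 1
  row 10 [01010]: (((NOT 0 XOR NOT 1) AND (1 OR NOT 0)) XOR ((0 IMPLIES 1) XOR 1)) -> 1
  row 11 [01011]: (((NOT 0 XOR NOT 1) AND (1 OR NOT 0)) XOR ((0 IMPLIES 1) XOR 1)) -> 1
  row 12 [01100]: (((NOT 1 XOR NOT 1) AND (1 OR NOT 1)) XOR ((0 IMPLIES 0) XOR 1)) -> 0
  row 13 [01101]: (((NOT 1 XOR NOT 1) AND (1 OR NOT 1)) XOR ((0 IMPLIES 0) XOR 1)) -> 0
  row 14 [01110]: (((NOT 1 XOR NOT 1) AND (1 OR NOT 1)) XOR ((0 IMPLIES 1) XOR 1)) -> 0
  row 15 [01111]: (((NOT 1 XOR NOT 1) AND (1 OR NOT 1)) XOR ((0 IMPLIES 1) XOR 1)) -> 0
  row 16 [10000]: (((NOT 0 XOR NOT 0) AND (0 OR NOT 0)) XOR ((1 IMPLIES 0) XOR 0)) -> 0
  row 17 [10001]: (((NOT 0 XOR NOT 0) AND (0 OR NOT 0)) XOR ((1 IMPLIES 0) XOR 0)) -> 0
  row 18 [10010]: (((NOT 0 XOR NOT 0) AND (0 OR NOT 0)) XOR ((1 IMPLIES 1) XOR 0)) -> 1
  row 19 [10011]: (((NOT 0 XOR NOT 0) AND (0 OR NOT 0)) XOR ((1 IMPLIES 1) XOR 0)) -> 1
  row 20 [10100]: (((NOT 1 XOR NOT 0) AND (0 OR NOT 1)) XOR ((1 IMPLIES 0) XOR 0)) -> 0
  row 21 [10101]: (((NOT 1 XOR NOT 0) AND (0 OR NOT 1)) XOR ((1 IMPLIES 0) XOR 0)) -> 0
  row 22 [10110]: (((NOT 1 XOR NOT 0) AND (0 OR NOT 1)) XOR ((1 IMPLIES 1) XOR 0)) -> 1
  row 23 [10111]: (((NOT 1 XOR NOT 0) AND (0 OR NOT 1)) XOR ((1 IMPLIES 1) XOR 0)) -> 1
  row 24 [11000]: (((NOT 0 XOR NOT 1) AND (1 OR NOT 0)) XOR ((1 IMPLIES 0) XOR 1)) -> 0
  row 25 [11001]: (((NOT 0 XOR NOT 1) AND (1 OR NOT 0)) XOR ((1 IMPLIES 0) XOR 1)) -> 0
  row 26 [11010]: (((NOT 0 XOR NOT 1) AND (1 OR NOT 0)) XOR ((1 IMPLIES 1) XOR 1)) -> 1
  row 27 [11011]: (((NOT 0 XOR NOT 1) AND (1 OR NOT 0)) XOR ((1 IMPLIES 1) XOR 1)) -> 1
  row 28 [11100]: (((NOT 1 XOR NOT 1) AND (1 OR NOT 1)) XOR ((1 IMPLIES 0) XOR 1)) -> 1
  row 29 [11101]: (((NOT 1 XOR NOT 1) AND (1 OR NOT 1)) XOR ((1 IMPLIES 0) XOR 1)) -> 1
  row 30 [11110]: (((NOT 1 XOR NOT 1) AND (1 OR NOT 1)) XOR ((1 IMPLIES 1) XOR 1)) -> 0
  row 31 [11111]: (((NOT 1 XOR NOT 1) AND (1 OR NOT 1)) XOR ((1 IMPLIES 1) XOR 1)) -> 0
Full result column, 4 rows per line (a,b,c fixed per line; d,e runs 00..11 left to right):
  rows 0-3 [a,b,c=000]: 1111  = hex F
  rows 4-7 [a,b,c=001]: 1111  = hex F
  rows 8-11 [a,b,c=010]: 1111  = hex F
  rows 12-15 [a,b,c=011]: 0000  = hex 0
  rows 16-19 [a,b,c=100]: 0011  = hex 3
  rows 20-23 [a,b,c=101]: 0011  = hex 3
  rows 24-27 [a,b,c=110]: 0011  = hex 3
  rows 28-31 [a,b,c=111]: 1100  = hex C
Output column (row 0 .. row 31) = 11111111111100000011001100111100
Output column grouped in 4s = 1111 1111 1111 0000 0011 0011 0011 1100 = 0xFFF0333C
Convert to decimal digit by digit (value = value*16 + digit):
  F -> 15
  15*16 + 15 (F) = 255
  255*16 + 15 (F) = 4095
  4095*16 + 0 = 65520
  65520*16 + 3 = 1048323
  1048323*16 + 3 = 16773171
  16773171*16 + 3 = 268370739
  268370739*16 + 12 (C) = 4293931836
Decimal = 4293931836

4293931836


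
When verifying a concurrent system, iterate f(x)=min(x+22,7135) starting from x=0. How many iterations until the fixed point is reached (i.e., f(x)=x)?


Step 1: x=0, cap=7135, increment=22
Step 2: x grows by 22 each step until capped at 7135; fixed point is x=7135
Step 3: iterations = ceil(7135/22) = 325

325


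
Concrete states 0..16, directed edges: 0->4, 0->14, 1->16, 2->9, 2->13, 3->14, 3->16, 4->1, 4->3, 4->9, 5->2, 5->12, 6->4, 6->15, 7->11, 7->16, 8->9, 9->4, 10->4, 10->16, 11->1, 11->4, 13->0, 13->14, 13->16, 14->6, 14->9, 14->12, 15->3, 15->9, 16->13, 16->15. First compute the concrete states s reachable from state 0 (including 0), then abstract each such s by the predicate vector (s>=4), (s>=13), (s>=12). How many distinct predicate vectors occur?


BFS from 0:
Concrete reachable: {0, 1, 3, 4, 6, 9, 12, 13, 14, 15, 16}
Abstract via predicates (s>=4), (s>=13), (s>=12):
  (0,0,0) <- {0, 1, 3}
  (1,0,0) <- {4, 6, 9}
  (1,0,1) <- {12}
  (1,1,1) <- {13, 14, 15, 16}
Distinct abstract states = 4

4


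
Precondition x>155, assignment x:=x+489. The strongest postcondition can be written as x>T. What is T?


Formula: sp(P, x:=E) = exists old_x. (x = E[old_x/x]) AND P[old_x/x] (old_x is the value of x before the assignment; eliminate old_x by solving x = E[old_x/x] for old_x)
Step 1: Precondition P: x>155, i.e. old_x > 155
Step 2: Assignment gives x = old_x + 489, so old_x = x - 489
Step 3: Substitute into P: x - 489 > 155
Step 4: Simplify: x > 155+489 = 644

644


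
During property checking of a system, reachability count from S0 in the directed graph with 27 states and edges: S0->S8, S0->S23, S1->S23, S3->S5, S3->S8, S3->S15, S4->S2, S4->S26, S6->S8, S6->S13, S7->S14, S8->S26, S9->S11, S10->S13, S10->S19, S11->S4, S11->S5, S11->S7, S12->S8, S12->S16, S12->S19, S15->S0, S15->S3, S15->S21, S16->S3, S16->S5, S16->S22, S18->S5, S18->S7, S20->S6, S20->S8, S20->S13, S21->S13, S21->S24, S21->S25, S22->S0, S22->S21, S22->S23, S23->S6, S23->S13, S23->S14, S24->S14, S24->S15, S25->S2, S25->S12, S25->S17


BFS from S0:
  layer 0: {S0}
  layer 1: {S8, S23}
  layer 2: {S6, S13, S14, S26}
Reachable set: {S0, S6, S8, S13, S14, S23, S26}
Count = 7

7


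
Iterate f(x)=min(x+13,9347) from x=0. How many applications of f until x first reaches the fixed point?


Step 1: x=0, cap=9347, increment=13
Step 2: x grows by 13 each step until capped at 9347; fixed point is x=9347
Step 3: iterations = ceil(9347/13) = 719

719


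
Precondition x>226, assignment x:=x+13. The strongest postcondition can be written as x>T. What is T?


Formula: sp(P, x:=E) = exists old_x. (x = E[old_x/x]) AND P[old_x/x] (old_x is the value of x before the assignment; eliminate old_x by solving x = E[old_x/x] for old_x)
Step 1: Precondition P: x>226, i.e. old_x > 226
Step 2: Assignment gives x = old_x + 13, so old_x = x - 13
Step 3: Substitute into P: x - 13 > 226
Step 4: Simplify: x > 226+13 = 239

239


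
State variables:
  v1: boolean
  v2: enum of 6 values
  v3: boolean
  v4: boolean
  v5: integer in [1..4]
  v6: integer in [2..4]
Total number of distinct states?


State space = product of domain sizes of all variables.
Domain sizes:
  v1 (boolean): 2
  v2 (enum of 6 values): 6
  v3 (boolean): 2
  v4 (boolean): 2
  v5 (integer in [1..4]): 4
  v6 (integer in [2..4]): 3
Product = 2 * 6 * 2 * 2 * 4 * 3 = 576

576


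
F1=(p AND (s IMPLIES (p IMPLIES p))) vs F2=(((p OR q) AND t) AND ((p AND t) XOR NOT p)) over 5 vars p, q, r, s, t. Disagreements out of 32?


F1 = (p AND (s IMPLIES (p IMPLIES p)))
F2 = (((p OR q) AND t) AND ((p AND t) XOR NOT p))
Evaluate both on each of 32 rows (bits = p,q,r,s,t):
  row 0 [00000]: F1=0 F2=0 -> 0
  row 1 [00001]: F1=0 F2=0 -> 0
  row 2 [00010]: F1=0 F2=0 -> 0
  row 3 [00011]: F1=0 F2=0 -> 0
  row 4 [00100]: F1=0 F2=0 -> 0
  row 5 [00101]: F1=0 F2=0 -> 0
  row 6 [00110]: F1=0 F2=0 -> 0
  row 7 [00111]: F1=0 F2=0 -> 0
  row 8 [01000]: F1=0 F2=0 -> 0
  row 9 [01001]: F1=0 F2=1 (differ) -> 1
  row 10 [01010]: F1=0 F2=0 -> 0
  row 11 [01011]: F1=0 F2=1 (differ) -> 1
  row 12 [01100]: F1=0 F2=0 -> 0
  row 13 [01101]: F1=0 F2=1 (differ) -> 1
  row 14 [01110]: F1=0 F2=0 -> 0
  row 15 [01111]: F1=0 F2=1 (differ) -> 1
  row 16 [10000]: F1=1 F2=0 (differ) -> 1
  row 17 [10001]: F1=1 F2=1 -> 0
  row 18 [10010]: F1=1 F2=0 (differ) -> 1
  row 19 [10011]: F1=1 F2=1 -> 0
  row 20 [10100]: F1=1 F2=0 (differ) -> 1
  row 21 [10101]: F1=1 F2=1 -> 0
  row 22 [10110]: F1=1 F2=0 (differ) -> 1
  row 23 [10111]: F1=1 F2=1 -> 0
  row 24 [11000]: F1=1 F2=0 (differ) -> 1
  row 25 [11001]: F1=1 F2=1 -> 0
  row 26 [11010]: F1=1 F2=0 (differ) -> 1
  row 27 [11011]: F1=1 F2=1 -> 0
  row 28 [11100]: F1=1 F2=0 (differ) -> 1
  row 29 [11101]: F1=1 F2=1 -> 0
  row 30 [11110]: F1=1 F2=0 (differ) -> 1
  row 31 [11111]: F1=1 F2=1 -> 0
Full result column, 8 rows per line (p,q fixed per line; r,s,t runs 000..111 left to right):
  rows 0-7 [p,q=00]: 00000000  (ones: 0)
  rows 8-15 [p,q=01]: 01010101  (ones: 4)
  rows 16-23 [p,q=10]: 10101010  (ones: 4)
  rows 24-31 [p,q=11]: 10101010  (ones: 4)
Disagreements = 0+4+4+4 = 12

12


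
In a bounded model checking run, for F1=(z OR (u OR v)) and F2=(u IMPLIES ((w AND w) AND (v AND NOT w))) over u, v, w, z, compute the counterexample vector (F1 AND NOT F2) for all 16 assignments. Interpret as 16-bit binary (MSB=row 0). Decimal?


F1 = (z OR (u OR v))
F2 = (u IMPLIES ((w AND w) AND (v AND NOT w)))
Counterexample to F1=>F2 is where F1=1 and F2=0.
Evaluate each row (bits = u,v,w,z, MSB first):
  row 0 [0000]: F1=0 F2=1 -> F1&~F2 -> 0
  row 1 [0001]: F1=1 F2=1 -> F1&~F2 -> 0
  row 2 [0010]: F1=0 F2=1 -> F1&~F2 -> 0
  row 3 [0011]: F1=1 F2=1 -> F1&~F2 -> 0
  row 4 [0100]: F1=1 F2=1 -> F1&~F2 -> 0
  row 5 [0101]: F1=1 F2=1 -> F1&~F2 -> 0
  row 6 [0110]: F1=1 F2=1 -> F1&~F2 -> 0
  row 7 [0111]: F1=1 F2=1 -> F1&~F2 -> 0
  row 8 [1000]: F1=1 F2=0 -> F1&~F2 -> 1
  row 9 [1001]: F1=1 F2=0 -> F1&~F2 -> 1
  row 10 [1010]: F1=1 F2=0 -> F1&~F2 -> 1
  row 11 [1011]: F1=1 F2=0 -> F1&~F2 -> 1
  row 12 [1100]: F1=1 F2=0 -> F1&~F2 -> 1
  row 13 [1101]: F1=1 F2=0 -> F1&~F2 -> 1
  row 14 [1110]: F1=1 F2=0 -> F1&~F2 -> 1
  row 15 [1111]: F1=1 F2=0 -> F1&~F2 -> 1
Full result column, 4 rows per line (u,v fixed per line; w,z runs 00..11 left to right):
  rows 0-3 [u,v=00]: 0000  = hex 0
  rows 4-7 [u,v=01]: 0000  = hex 0
  rows 8-11 [u,v=10]: 1111  = hex F
  rows 12-15 [u,v=11]: 1111  = hex F
Counterexample vector (row 0 .. row 15) = 0000000011111111
Output column grouped in 4s = 0000 0000 1111 1111 = 0x00FF
Convert to decimal digit by digit (value = value*16 + digit):
  0 -> 0
  0*16 + 0 = 0
  0*16 + 15 (F) = 15
  15*16 + 15 (F) = 255
Decimal = 255

255


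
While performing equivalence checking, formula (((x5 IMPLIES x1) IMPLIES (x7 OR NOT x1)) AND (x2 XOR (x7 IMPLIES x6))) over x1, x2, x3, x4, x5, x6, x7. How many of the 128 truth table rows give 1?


Formula: (((x5 IMPLIES x1) IMPLIES (x7 OR NOT x1)) AND (x2 XOR (x7 IMPLIES x6))) over 7 vars (128 rows)
Evaluate each row (x1, x2, x3, x4, x5, x6, x7 as bits, MSB first):
  row 0 [0000000]: (((0 IMPLIES 0) IMPLIES (0 OR NOT 0)) AND (0 XOR (0 IMPLIES 0))) -> 1
  row 1 [0000001]: (((0 IMPLIES 0) IMPLIES (1 OR NOT 0)) AND (0 XOR (1 IMPLIES 0))) -> 0
  row 2 [0000010]: (((0 IMPLIES 0) IMPLIES (0 OR NOT 0)) AND (0 XOR (0 IMPLIES 1))) -> 1
  row 3 [0000011]: (((0 IMPLIES 0) IMPLIES (1 OR NOT 0)) AND (0 XOR (1 IMPLIES 1))) -> 1
  row 4 [0000100]: (((1 IMPLIES 0) IMPLIES (0 OR NOT 0)) AND (0 XOR (0 IMPLIES 0))) -> 1
  (every remaining row is evaluated the same way; all 128 results are listed next)
Full result column, 8 rows per line (x1,x2,x3,x4 fixed per line; x5,x6,x7 runs 000..111 left to right):
  rows 0-7 [x1,x2,x3,x4=0000]: 10111011  (ones: 6)
  rows 8-15 [x1,x2,x3,x4=0001]: 10111011  (ones: 6)
  rows 16-23 [x1,x2,x3,x4=0010]: 10111011  (ones: 6)
  rows 24-31 [x1,x2,x3,x4=0011]: 10111011  (ones: 6)
  rows 32-39 [x1,x2,x3,x4=0100]: 01000100  (ones: 2)
  rows 40-47 [x1,x2,x3,x4=0101]: 01000100  (ones: 2)
  rows 48-55 [x1,x2,x3,x4=0110]: 01000100  (ones: 2)
  rows 56-63 [x1,x2,x3,x4=0111]: 01000100  (ones: 2)
  rows 64-71 [x1,x2,x3,x4=1000]: 00010001  (ones: 2)
  rows 72-79 [x1,x2,x3,x4=1001]: 00010001  (ones: 2)
  rows 80-87 [x1,x2,x3,x4=1010]: 00010001  (ones: 2)
  rows 88-95 [x1,x2,x3,x4=1011]: 00010001  (ones: 2)
  rows 96-103 [x1,x2,x3,x4=1100]: 01000100  (ones: 2)
  rows 104-111 [x1,x2,x3,x4=1101]: 01000100  (ones: 2)
  rows 112-119 [x1,x2,x3,x4=1110]: 01000100  (ones: 2)
  rows 120-127 [x1,x2,x3,x4=1111]: 01000100  (ones: 2)
Count of 1-rows = 6+6+6+6+2+2+2+2+2+2+2+2+2+2+2+2 = 48

48
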